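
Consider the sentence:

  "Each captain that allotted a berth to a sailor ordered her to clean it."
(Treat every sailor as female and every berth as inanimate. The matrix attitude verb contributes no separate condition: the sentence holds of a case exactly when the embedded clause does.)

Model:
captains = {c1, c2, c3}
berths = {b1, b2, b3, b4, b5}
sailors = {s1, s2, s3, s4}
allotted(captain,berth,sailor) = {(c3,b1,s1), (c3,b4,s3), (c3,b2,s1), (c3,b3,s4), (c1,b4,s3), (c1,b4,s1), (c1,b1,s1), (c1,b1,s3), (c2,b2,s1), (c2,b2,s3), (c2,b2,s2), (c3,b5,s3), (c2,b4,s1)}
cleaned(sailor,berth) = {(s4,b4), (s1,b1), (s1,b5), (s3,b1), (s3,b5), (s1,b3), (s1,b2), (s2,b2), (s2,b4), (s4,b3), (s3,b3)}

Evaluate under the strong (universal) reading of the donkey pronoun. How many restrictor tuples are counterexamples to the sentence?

5

"her" takes "a sailor" as antecedent and "it" takes "a berth"; both are donkey pronouns co-varying with the restrictor.
Strong reading: for every (c,b,s) with allotted(c,b,s), cleaned(s,b).
Restrictor triples: (c1,b1,s1)→cleaned(s1,b1) ✓  (c1,b1,s3)→cleaned(s3,b1) ✓  (c1,b4,s1)→cleaned(s1,b4) ✗  (c1,b4,s3)→cleaned(s3,b4) ✗  (c2,b2,s1)→cleaned(s1,b2) ✓  (c2,b2,s2)→cleaned(s2,b2) ✓  (c2,b2,s3)→cleaned(s3,b2) ✗  (c2,b4,s1)→cleaned(s1,b4) ✗  (c3,b1,s1)→cleaned(s1,b1) ✓  (c3,b2,s1)→cleaned(s1,b2) ✓  (c3,b3,s4)→cleaned(s4,b3) ✓  (c3,b4,s3)→cleaned(s3,b4) ✗  (c3,b5,s3)→cleaned(s3,b5) ✓
Counterexamples (restrictor triples failing the scope): 5.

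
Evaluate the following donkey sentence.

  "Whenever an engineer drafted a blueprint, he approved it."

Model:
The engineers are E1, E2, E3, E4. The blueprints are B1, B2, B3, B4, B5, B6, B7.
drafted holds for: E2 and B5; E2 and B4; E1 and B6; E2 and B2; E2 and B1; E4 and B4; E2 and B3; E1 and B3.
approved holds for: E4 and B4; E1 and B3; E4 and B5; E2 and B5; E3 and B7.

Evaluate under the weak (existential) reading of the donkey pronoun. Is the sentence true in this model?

True

"it" takes "a blueprint" as antecedent — a donkey pronoun bound across the clause boundary.
Weak reading: every engineer e with some drafted-blueprint has at least one drafted-blueprint b such that approved(e,b).
Per engineer: E1:✓  E2:✓  E4:✓
Every engineer in the restrictor has a witness.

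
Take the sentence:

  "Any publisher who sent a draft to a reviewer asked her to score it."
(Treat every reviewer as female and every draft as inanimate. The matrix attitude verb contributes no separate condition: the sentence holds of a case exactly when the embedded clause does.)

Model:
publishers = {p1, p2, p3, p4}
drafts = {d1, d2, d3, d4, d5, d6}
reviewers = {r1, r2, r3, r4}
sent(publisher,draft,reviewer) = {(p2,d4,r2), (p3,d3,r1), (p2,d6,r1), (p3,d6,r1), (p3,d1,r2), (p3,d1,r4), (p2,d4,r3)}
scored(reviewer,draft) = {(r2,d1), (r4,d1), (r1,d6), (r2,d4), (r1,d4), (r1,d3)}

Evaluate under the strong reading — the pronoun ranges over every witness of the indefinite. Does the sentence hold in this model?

"her" takes "a reviewer" as antecedent and "it" takes "a draft"; both are donkey pronouns co-varying with the restrictor.
Strong reading: for every (p,d,r) with sent(p,d,r), scored(r,d).
Restrictor triples: (p2,d4,r2)→scored(r2,d4) ✓  (p2,d4,r3)→scored(r3,d4) ✗  (p2,d6,r1)→scored(r1,d6) ✓  (p3,d1,r2)→scored(r2,d1) ✓  (p3,d1,r4)→scored(r4,d1) ✓  (p3,d3,r1)→scored(r1,d3) ✓  (p3,d6,r1)→scored(r1,d6) ✓
Counterexample: (p2,d4,r3) — scored(r3,d4) does not hold.

False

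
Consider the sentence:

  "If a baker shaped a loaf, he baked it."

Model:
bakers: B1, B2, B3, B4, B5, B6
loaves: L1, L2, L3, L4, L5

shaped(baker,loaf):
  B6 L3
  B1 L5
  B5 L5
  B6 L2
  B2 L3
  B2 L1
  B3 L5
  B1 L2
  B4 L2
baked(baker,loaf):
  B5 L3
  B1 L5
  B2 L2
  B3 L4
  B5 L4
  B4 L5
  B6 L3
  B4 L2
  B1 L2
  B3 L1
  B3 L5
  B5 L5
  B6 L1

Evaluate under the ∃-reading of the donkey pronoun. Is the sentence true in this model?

"it" takes "a loaf" as antecedent — a donkey pronoun bound across the clause boundary.
Weak reading: every baker b with some shaped-loaf has at least one shaped-loaf l such that baked(b,l).
Per baker: B1:✓  B2:✗  B3:✓  B4:✓  B5:✓  B6:✓
B2 has no witness among its shaped-loaves.

False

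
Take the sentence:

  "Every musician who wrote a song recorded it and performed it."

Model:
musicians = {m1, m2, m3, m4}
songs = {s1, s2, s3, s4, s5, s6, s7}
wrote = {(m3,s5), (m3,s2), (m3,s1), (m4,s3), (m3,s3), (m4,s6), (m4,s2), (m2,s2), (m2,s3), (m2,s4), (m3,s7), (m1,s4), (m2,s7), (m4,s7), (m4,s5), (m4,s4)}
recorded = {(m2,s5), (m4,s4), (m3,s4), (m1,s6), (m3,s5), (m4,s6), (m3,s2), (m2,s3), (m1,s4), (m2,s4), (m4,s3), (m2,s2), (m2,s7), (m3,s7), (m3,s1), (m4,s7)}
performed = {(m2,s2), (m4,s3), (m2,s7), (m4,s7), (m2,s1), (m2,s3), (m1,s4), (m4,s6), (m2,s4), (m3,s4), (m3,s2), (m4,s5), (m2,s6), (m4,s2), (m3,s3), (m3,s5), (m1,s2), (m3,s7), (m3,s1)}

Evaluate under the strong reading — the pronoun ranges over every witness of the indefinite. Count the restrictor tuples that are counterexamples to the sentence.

4

"it" takes "a song" as antecedent — a donkey pronoun bound across the clause boundary.
Strong reading: for every (m,s) with wrote(m,s), recorded(m,s) ∧ performed(m,s).
Restrictor pairs: (m1,s4) ✓  (m2,s2) ✓  (m2,s3) ✓  (m2,s4) ✓  (m2,s7) ✓  (m3,s1) ✓  (m3,s2) ✓  (m3,s3) ✗  (m3,s5) ✓  (m3,s7) ✓  (m4,s2) ✗  (m4,s3) ✓  (m4,s4) ✗  (m4,s5) ✗  (m4,s6) ✓  (m4,s7) ✓
Counterexamples (restrictor pairs failing the scope): 4.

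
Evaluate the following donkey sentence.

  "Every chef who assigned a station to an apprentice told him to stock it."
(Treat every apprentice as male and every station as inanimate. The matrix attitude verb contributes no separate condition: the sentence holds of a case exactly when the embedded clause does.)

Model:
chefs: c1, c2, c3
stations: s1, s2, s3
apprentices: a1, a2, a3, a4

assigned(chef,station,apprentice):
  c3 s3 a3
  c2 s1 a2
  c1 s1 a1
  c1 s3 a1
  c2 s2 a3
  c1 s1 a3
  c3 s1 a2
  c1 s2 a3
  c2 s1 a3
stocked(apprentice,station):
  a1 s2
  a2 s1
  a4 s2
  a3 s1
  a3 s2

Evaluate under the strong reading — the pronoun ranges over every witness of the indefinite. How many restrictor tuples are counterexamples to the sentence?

"him" takes "an apprentice" as antecedent and "it" takes "a station"; both are donkey pronouns co-varying with the restrictor.
Strong reading: for every (c,s,a) with assigned(c,s,a), stocked(a,s).
Restrictor triples: (c1,s1,a1)→stocked(a1,s1) ✗  (c1,s1,a3)→stocked(a3,s1) ✓  (c1,s2,a3)→stocked(a3,s2) ✓  (c1,s3,a1)→stocked(a1,s3) ✗  (c2,s1,a2)→stocked(a2,s1) ✓  (c2,s1,a3)→stocked(a3,s1) ✓  (c2,s2,a3)→stocked(a3,s2) ✓  (c3,s1,a2)→stocked(a2,s1) ✓  (c3,s3,a3)→stocked(a3,s3) ✗
Counterexamples (restrictor triples failing the scope): 3.

3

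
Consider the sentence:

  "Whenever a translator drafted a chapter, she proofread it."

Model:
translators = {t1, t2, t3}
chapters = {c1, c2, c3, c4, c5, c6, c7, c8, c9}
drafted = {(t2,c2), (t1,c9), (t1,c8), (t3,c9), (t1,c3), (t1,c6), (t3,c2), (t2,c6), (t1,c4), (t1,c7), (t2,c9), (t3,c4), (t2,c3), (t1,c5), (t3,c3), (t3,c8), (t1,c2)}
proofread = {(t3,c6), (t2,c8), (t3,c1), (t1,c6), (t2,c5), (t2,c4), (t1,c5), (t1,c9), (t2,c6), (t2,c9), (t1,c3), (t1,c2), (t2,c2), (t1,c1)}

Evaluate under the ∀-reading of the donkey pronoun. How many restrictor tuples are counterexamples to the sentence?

9

"it" takes "a chapter" as antecedent — a donkey pronoun bound across the clause boundary.
Strong reading: for every (t,c) with drafted(t,c), proofread(t,c).
Restrictor pairs: (t1,c2) ✓  (t1,c3) ✓  (t1,c4) ✗  (t1,c5) ✓  (t1,c6) ✓  (t1,c7) ✗  (t1,c8) ✗  (t1,c9) ✓  (t2,c2) ✓  (t2,c3) ✗  (t2,c6) ✓  (t2,c9) ✓  (t3,c2) ✗  (t3,c3) ✗  (t3,c4) ✗  (t3,c8) ✗  (t3,c9) ✗
Counterexamples (restrictor pairs failing the scope): 9.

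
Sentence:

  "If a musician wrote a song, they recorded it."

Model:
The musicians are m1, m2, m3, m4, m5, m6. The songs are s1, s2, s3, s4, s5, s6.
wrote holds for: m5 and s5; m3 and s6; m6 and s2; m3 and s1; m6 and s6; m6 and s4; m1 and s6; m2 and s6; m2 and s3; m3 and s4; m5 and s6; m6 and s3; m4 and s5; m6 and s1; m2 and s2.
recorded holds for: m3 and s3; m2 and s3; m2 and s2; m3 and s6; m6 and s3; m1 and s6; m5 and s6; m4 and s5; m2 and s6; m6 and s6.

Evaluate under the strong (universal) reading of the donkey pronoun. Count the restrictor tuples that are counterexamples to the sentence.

6

"it" takes "a song" as antecedent — a donkey pronoun bound across the clause boundary.
Strong reading: for every (m,s) with wrote(m,s), recorded(m,s).
Restrictor pairs: (m1,s6) ✓  (m2,s2) ✓  (m2,s3) ✓  (m2,s6) ✓  (m3,s1) ✗  (m3,s4) ✗  (m3,s6) ✓  (m4,s5) ✓  (m5,s5) ✗  (m5,s6) ✓  (m6,s1) ✗  (m6,s2) ✗  (m6,s3) ✓  (m6,s4) ✗  (m6,s6) ✓
Counterexamples (restrictor pairs failing the scope): 6.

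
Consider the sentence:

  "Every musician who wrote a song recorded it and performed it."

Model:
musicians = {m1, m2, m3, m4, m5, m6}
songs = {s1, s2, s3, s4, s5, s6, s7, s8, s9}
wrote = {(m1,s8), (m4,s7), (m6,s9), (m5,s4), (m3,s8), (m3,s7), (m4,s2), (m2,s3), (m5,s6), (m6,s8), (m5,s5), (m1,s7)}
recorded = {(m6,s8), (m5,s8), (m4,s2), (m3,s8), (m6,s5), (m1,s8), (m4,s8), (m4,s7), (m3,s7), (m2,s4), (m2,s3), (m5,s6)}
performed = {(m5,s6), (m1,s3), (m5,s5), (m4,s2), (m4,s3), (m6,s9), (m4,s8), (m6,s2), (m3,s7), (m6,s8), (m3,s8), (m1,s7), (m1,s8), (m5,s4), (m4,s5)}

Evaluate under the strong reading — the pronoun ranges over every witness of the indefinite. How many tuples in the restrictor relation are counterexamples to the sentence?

6

"it" takes "a song" as antecedent — a donkey pronoun bound across the clause boundary.
Strong reading: for every (m,s) with wrote(m,s), recorded(m,s) ∧ performed(m,s).
Restrictor pairs: (m1,s7) ✗  (m1,s8) ✓  (m2,s3) ✗  (m3,s7) ✓  (m3,s8) ✓  (m4,s2) ✓  (m4,s7) ✗  (m5,s4) ✗  (m5,s5) ✗  (m5,s6) ✓  (m6,s8) ✓  (m6,s9) ✗
Counterexamples (restrictor pairs failing the scope): 6.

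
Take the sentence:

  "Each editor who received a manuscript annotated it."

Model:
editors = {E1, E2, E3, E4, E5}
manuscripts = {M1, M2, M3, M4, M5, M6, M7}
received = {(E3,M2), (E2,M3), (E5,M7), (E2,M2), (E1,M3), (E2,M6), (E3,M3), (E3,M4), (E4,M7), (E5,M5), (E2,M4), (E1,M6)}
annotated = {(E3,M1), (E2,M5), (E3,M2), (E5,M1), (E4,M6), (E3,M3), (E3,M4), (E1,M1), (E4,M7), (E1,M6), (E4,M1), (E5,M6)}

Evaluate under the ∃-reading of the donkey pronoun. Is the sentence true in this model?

False

"it" takes "a manuscript" as antecedent — a donkey pronoun bound across the clause boundary.
Weak reading: every editor e with some received-manuscript has at least one received-manuscript m such that annotated(e,m).
Per editor: E1:✓  E2:✗  E3:✓  E4:✓  E5:✗
E2 has no witness among its received-manuscripts.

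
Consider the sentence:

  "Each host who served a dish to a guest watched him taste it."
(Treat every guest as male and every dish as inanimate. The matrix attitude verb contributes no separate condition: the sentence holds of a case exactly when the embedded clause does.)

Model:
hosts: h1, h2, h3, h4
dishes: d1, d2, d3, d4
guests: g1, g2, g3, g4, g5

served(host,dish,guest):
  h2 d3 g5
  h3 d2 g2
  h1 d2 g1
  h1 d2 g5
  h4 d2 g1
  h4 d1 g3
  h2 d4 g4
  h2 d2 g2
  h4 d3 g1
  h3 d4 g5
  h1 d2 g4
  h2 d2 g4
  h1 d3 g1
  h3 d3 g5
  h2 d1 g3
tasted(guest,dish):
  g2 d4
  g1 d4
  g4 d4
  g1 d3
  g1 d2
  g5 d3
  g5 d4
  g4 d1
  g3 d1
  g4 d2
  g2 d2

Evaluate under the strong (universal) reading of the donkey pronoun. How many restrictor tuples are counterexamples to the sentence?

"him" takes "a guest" as antecedent and "it" takes "a dish"; both are donkey pronouns co-varying with the restrictor.
Strong reading: for every (h,d,g) with served(h,d,g), tasted(g,d).
Restrictor triples: (h1,d2,g1)→tasted(g1,d2) ✓  (h1,d2,g4)→tasted(g4,d2) ✓  (h1,d2,g5)→tasted(g5,d2) ✗  (h1,d3,g1)→tasted(g1,d3) ✓  (h2,d1,g3)→tasted(g3,d1) ✓  (h2,d2,g2)→tasted(g2,d2) ✓  (h2,d2,g4)→tasted(g4,d2) ✓  (h2,d3,g5)→tasted(g5,d3) ✓  (h2,d4,g4)→tasted(g4,d4) ✓  (h3,d2,g2)→tasted(g2,d2) ✓  (h3,d3,g5)→tasted(g5,d3) ✓  (h3,d4,g5)→tasted(g5,d4) ✓  (h4,d1,g3)→tasted(g3,d1) ✓  (h4,d2,g1)→tasted(g1,d2) ✓  (h4,d3,g1)→tasted(g1,d3) ✓
Counterexamples (restrictor triples failing the scope): 1.

1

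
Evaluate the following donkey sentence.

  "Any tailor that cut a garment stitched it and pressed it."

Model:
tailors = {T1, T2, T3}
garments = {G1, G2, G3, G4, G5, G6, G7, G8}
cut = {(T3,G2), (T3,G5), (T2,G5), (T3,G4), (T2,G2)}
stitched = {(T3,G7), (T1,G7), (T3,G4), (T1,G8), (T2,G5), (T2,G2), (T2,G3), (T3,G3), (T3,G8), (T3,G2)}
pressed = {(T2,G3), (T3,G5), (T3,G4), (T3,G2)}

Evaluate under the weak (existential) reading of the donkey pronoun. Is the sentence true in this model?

"it" takes "a garment" as antecedent — a donkey pronoun bound across the clause boundary.
Weak reading: every tailor t with some cut-garment has at least one cut-garment g such that stitched(t,g) ∧ pressed(t,g).
Per tailor: T2:✗  T3:✓
T2 has no witness among its cut-garments.

False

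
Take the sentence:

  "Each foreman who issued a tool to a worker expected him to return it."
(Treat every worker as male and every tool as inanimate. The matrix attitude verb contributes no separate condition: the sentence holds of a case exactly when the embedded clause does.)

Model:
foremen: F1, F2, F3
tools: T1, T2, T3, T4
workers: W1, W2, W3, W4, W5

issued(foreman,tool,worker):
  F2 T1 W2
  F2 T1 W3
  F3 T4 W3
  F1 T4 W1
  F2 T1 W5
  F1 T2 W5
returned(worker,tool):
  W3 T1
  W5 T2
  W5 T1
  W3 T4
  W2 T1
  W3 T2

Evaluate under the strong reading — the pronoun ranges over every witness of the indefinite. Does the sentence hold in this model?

"him" takes "a worker" as antecedent and "it" takes "a tool"; both are donkey pronouns co-varying with the restrictor.
Strong reading: for every (f,t,w) with issued(f,t,w), returned(w,t).
Restrictor triples: (F1,T2,W5)→returned(W5,T2) ✓  (F1,T4,W1)→returned(W1,T4) ✗  (F2,T1,W2)→returned(W2,T1) ✓  (F2,T1,W3)→returned(W3,T1) ✓  (F2,T1,W5)→returned(W5,T1) ✓  (F3,T4,W3)→returned(W3,T4) ✓
Counterexample: (F1,T4,W1) — returned(W1,T4) does not hold.

False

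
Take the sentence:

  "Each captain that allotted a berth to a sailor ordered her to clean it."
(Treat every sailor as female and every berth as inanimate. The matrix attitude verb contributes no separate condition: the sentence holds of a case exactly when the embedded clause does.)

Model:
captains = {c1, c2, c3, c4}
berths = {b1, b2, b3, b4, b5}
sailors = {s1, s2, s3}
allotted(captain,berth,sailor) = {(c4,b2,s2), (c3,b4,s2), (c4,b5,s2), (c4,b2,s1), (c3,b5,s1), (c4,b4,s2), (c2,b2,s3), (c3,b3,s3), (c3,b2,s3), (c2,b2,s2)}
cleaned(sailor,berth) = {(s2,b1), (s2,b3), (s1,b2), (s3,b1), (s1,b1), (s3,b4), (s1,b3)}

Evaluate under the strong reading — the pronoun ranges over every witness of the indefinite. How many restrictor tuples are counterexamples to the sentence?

"her" takes "a sailor" as antecedent and "it" takes "a berth"; both are donkey pronouns co-varying with the restrictor.
Strong reading: for every (c,b,s) with allotted(c,b,s), cleaned(s,b).
Restrictor triples: (c2,b2,s2)→cleaned(s2,b2) ✗  (c2,b2,s3)→cleaned(s3,b2) ✗  (c3,b2,s3)→cleaned(s3,b2) ✗  (c3,b3,s3)→cleaned(s3,b3) ✗  (c3,b4,s2)→cleaned(s2,b4) ✗  (c3,b5,s1)→cleaned(s1,b5) ✗  (c4,b2,s1)→cleaned(s1,b2) ✓  (c4,b2,s2)→cleaned(s2,b2) ✗  (c4,b4,s2)→cleaned(s2,b4) ✗  (c4,b5,s2)→cleaned(s2,b5) ✗
Counterexamples (restrictor triples failing the scope): 9.

9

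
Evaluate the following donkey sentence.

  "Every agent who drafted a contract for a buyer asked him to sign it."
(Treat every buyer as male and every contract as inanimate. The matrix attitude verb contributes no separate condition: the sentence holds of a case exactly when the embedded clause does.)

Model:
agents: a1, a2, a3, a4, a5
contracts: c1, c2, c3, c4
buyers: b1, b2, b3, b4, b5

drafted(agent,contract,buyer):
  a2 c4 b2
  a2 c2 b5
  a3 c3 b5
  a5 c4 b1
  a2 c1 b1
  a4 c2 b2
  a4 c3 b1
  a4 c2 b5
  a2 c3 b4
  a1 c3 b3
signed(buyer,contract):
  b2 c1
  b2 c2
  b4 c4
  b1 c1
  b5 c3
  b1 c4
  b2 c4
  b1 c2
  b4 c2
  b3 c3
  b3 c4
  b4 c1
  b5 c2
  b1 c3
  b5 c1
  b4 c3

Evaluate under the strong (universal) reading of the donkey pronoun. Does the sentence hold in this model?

True

"him" takes "a buyer" as antecedent and "it" takes "a contract"; both are donkey pronouns co-varying with the restrictor.
Strong reading: for every (a,c,b) with drafted(a,c,b), signed(b,c).
Restrictor triples: (a1,c3,b3)→signed(b3,c3) ✓  (a2,c1,b1)→signed(b1,c1) ✓  (a2,c2,b5)→signed(b5,c2) ✓  (a2,c3,b4)→signed(b4,c3) ✓  (a2,c4,b2)→signed(b2,c4) ✓  (a3,c3,b5)→signed(b5,c3) ✓  (a4,c2,b2)→signed(b2,c2) ✓  (a4,c2,b5)→signed(b5,c2) ✓  (a4,c3,b1)→signed(b1,c3) ✓  (a5,c4,b1)→signed(b1,c4) ✓
Every restrictor triple satisfies the scope.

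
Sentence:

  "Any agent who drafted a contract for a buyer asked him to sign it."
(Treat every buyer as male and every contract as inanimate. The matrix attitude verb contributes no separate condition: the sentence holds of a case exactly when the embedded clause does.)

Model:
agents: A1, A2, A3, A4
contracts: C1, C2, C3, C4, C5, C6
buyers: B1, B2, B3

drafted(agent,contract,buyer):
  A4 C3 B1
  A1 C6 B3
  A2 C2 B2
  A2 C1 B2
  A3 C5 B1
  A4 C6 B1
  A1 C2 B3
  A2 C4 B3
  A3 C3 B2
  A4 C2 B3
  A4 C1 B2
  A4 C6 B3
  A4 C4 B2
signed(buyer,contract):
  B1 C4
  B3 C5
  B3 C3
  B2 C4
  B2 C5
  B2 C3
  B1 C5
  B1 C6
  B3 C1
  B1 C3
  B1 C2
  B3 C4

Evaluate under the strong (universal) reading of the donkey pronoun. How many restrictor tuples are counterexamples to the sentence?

7

"him" takes "a buyer" as antecedent and "it" takes "a contract"; both are donkey pronouns co-varying with the restrictor.
Strong reading: for every (a,c,b) with drafted(a,c,b), signed(b,c).
Restrictor triples: (A1,C2,B3)→signed(B3,C2) ✗  (A1,C6,B3)→signed(B3,C6) ✗  (A2,C1,B2)→signed(B2,C1) ✗  (A2,C2,B2)→signed(B2,C2) ✗  (A2,C4,B3)→signed(B3,C4) ✓  (A3,C3,B2)→signed(B2,C3) ✓  (A3,C5,B1)→signed(B1,C5) ✓  (A4,C1,B2)→signed(B2,C1) ✗  (A4,C2,B3)→signed(B3,C2) ✗  (A4,C3,B1)→signed(B1,C3) ✓  (A4,C4,B2)→signed(B2,C4) ✓  (A4,C6,B1)→signed(B1,C6) ✓  (A4,C6,B3)→signed(B3,C6) ✗
Counterexamples (restrictor triples failing the scope): 7.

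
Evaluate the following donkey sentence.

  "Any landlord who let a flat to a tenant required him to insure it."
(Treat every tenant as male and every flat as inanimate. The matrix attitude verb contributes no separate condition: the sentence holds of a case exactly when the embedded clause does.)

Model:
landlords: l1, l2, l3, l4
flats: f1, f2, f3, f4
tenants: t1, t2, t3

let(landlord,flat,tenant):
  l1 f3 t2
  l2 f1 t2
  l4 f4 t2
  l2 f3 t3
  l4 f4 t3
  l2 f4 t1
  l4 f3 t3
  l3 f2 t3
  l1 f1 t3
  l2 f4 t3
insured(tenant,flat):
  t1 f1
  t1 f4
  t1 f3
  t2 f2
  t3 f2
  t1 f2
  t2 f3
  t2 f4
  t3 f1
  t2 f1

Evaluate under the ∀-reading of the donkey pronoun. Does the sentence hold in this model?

"him" takes "a tenant" as antecedent and "it" takes "a flat"; both are donkey pronouns co-varying with the restrictor.
Strong reading: for every (l,f,t) with let(l,f,t), insured(t,f).
Restrictor triples: (l1,f1,t3)→insured(t3,f1) ✓  (l1,f3,t2)→insured(t2,f3) ✓  (l2,f1,t2)→insured(t2,f1) ✓  (l2,f3,t3)→insured(t3,f3) ✗  (l2,f4,t1)→insured(t1,f4) ✓  (l2,f4,t3)→insured(t3,f4) ✗  (l3,f2,t3)→insured(t3,f2) ✓  (l4,f3,t3)→insured(t3,f3) ✗  (l4,f4,t2)→insured(t2,f4) ✓  (l4,f4,t3)→insured(t3,f4) ✗
Counterexample: (l2,f3,t3) — insured(t3,f3) does not hold.

False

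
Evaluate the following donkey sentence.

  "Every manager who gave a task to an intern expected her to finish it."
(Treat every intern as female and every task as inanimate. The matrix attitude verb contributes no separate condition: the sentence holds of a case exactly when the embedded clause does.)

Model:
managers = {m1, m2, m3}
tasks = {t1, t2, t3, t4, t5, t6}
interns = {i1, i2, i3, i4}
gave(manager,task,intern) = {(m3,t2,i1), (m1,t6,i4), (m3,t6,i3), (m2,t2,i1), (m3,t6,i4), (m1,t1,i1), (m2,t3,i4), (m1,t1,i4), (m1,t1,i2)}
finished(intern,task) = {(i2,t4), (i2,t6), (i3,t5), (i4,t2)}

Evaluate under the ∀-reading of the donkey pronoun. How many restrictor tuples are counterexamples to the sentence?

"her" takes "an intern" as antecedent and "it" takes "a task"; both are donkey pronouns co-varying with the restrictor.
Strong reading: for every (m,t,i) with gave(m,t,i), finished(i,t).
Restrictor triples: (m1,t1,i1)→finished(i1,t1) ✗  (m1,t1,i2)→finished(i2,t1) ✗  (m1,t1,i4)→finished(i4,t1) ✗  (m1,t6,i4)→finished(i4,t6) ✗  (m2,t2,i1)→finished(i1,t2) ✗  (m2,t3,i4)→finished(i4,t3) ✗  (m3,t2,i1)→finished(i1,t2) ✗  (m3,t6,i3)→finished(i3,t6) ✗  (m3,t6,i4)→finished(i4,t6) ✗
Counterexamples (restrictor triples failing the scope): 9.

9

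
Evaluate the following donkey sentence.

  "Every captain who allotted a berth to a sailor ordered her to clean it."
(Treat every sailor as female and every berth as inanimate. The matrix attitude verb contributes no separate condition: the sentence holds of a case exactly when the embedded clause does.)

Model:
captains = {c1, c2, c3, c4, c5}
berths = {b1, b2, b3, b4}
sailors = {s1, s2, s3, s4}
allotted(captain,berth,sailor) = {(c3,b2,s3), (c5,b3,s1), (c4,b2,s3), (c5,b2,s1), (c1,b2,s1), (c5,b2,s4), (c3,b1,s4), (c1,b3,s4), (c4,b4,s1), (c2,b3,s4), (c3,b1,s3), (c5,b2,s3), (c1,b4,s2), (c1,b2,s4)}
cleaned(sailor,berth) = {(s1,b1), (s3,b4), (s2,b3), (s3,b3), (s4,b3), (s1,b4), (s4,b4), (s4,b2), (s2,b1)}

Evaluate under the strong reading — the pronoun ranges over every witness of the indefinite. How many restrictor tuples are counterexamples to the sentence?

9

"her" takes "a sailor" as antecedent and "it" takes "a berth"; both are donkey pronouns co-varying with the restrictor.
Strong reading: for every (c,b,s) with allotted(c,b,s), cleaned(s,b).
Restrictor triples: (c1,b2,s1)→cleaned(s1,b2) ✗  (c1,b2,s4)→cleaned(s4,b2) ✓  (c1,b3,s4)→cleaned(s4,b3) ✓  (c1,b4,s2)→cleaned(s2,b4) ✗  (c2,b3,s4)→cleaned(s4,b3) ✓  (c3,b1,s3)→cleaned(s3,b1) ✗  (c3,b1,s4)→cleaned(s4,b1) ✗  (c3,b2,s3)→cleaned(s3,b2) ✗  (c4,b2,s3)→cleaned(s3,b2) ✗  (c4,b4,s1)→cleaned(s1,b4) ✓  (c5,b2,s1)→cleaned(s1,b2) ✗  (c5,b2,s3)→cleaned(s3,b2) ✗  (c5,b2,s4)→cleaned(s4,b2) ✓  (c5,b3,s1)→cleaned(s1,b3) ✗
Counterexamples (restrictor triples failing the scope): 9.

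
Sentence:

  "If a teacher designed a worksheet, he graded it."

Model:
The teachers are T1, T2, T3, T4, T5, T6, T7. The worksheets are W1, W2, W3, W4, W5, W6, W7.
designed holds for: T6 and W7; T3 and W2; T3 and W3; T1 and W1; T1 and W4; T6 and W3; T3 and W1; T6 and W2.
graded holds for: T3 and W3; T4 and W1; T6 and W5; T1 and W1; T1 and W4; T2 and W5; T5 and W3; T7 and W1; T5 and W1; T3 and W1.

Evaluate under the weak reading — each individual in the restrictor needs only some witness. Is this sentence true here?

"it" takes "a worksheet" as antecedent — a donkey pronoun bound across the clause boundary.
Weak reading: every teacher t with some designed-worksheet has at least one designed-worksheet w such that graded(t,w).
Per teacher: T1:✓  T3:✓  T6:✗
T6 has no witness among its designed-worksheets.

False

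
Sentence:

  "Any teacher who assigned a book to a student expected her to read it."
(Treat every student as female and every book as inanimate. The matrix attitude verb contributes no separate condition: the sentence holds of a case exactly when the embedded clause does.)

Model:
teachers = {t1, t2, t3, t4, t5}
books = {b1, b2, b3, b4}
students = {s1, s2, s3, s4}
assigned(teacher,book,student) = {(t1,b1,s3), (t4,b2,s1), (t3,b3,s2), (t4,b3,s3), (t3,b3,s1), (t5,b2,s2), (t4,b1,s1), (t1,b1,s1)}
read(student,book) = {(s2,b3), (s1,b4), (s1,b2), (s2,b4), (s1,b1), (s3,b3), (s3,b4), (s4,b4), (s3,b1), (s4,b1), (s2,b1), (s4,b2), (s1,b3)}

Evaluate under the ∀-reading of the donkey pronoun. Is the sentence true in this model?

False

"her" takes "a student" as antecedent and "it" takes "a book"; both are donkey pronouns co-varying with the restrictor.
Strong reading: for every (t,b,s) with assigned(t,b,s), read(s,b).
Restrictor triples: (t1,b1,s1)→read(s1,b1) ✓  (t1,b1,s3)→read(s3,b1) ✓  (t3,b3,s1)→read(s1,b3) ✓  (t3,b3,s2)→read(s2,b3) ✓  (t4,b1,s1)→read(s1,b1) ✓  (t4,b2,s1)→read(s1,b2) ✓  (t4,b3,s3)→read(s3,b3) ✓  (t5,b2,s2)→read(s2,b2) ✗
Counterexample: (t5,b2,s2) — read(s2,b2) does not hold.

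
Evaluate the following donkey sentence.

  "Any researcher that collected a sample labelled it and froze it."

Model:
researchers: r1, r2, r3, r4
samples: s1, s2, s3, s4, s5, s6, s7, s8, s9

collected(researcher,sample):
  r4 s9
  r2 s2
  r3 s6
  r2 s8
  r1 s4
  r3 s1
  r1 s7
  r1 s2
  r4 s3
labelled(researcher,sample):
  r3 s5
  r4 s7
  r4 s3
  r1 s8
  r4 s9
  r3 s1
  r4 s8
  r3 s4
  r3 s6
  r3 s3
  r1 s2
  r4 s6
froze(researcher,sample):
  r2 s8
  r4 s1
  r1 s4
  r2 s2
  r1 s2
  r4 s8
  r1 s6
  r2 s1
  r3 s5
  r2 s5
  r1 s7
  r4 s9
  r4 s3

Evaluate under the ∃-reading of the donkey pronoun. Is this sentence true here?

"it" takes "a sample" as antecedent — a donkey pronoun bound across the clause boundary.
Weak reading: every researcher r with some collected-sample has at least one collected-sample s such that labelled(r,s) ∧ froze(r,s).
Per researcher: r1:✓  r2:✗  r3:✗  r4:✓
r2 has no witness among its collected-samples.

False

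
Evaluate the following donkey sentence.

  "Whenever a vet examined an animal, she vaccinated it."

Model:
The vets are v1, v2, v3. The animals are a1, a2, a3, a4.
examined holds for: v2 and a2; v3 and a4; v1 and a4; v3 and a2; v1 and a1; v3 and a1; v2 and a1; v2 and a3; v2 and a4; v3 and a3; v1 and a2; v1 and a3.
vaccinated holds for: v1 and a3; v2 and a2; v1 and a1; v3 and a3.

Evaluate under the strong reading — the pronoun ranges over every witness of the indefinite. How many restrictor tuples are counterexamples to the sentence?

8

"it" takes "an animal" as antecedent — a donkey pronoun bound across the clause boundary.
Strong reading: for every (v,a) with examined(v,a), vaccinated(v,a).
Restrictor pairs: (v1,a1) ✓  (v1,a2) ✗  (v1,a3) ✓  (v1,a4) ✗  (v2,a1) ✗  (v2,a2) ✓  (v2,a3) ✗  (v2,a4) ✗  (v3,a1) ✗  (v3,a2) ✗  (v3,a3) ✓  (v3,a4) ✗
Counterexamples (restrictor pairs failing the scope): 8.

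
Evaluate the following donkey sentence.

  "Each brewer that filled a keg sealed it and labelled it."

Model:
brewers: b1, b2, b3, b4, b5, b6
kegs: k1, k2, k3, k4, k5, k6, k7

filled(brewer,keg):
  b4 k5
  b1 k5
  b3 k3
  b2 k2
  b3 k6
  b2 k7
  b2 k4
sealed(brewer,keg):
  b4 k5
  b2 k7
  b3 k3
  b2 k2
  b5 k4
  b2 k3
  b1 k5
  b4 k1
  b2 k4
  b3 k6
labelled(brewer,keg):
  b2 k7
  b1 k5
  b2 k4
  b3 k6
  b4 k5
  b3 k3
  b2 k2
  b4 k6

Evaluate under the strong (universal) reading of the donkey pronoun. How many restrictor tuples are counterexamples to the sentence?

"it" takes "a keg" as antecedent — a donkey pronoun bound across the clause boundary.
Strong reading: for every (b,k) with filled(b,k), sealed(b,k) ∧ labelled(b,k).
Restrictor pairs: (b1,k5) ✓  (b2,k2) ✓  (b2,k4) ✓  (b2,k7) ✓  (b3,k3) ✓  (b3,k6) ✓  (b4,k5) ✓
Counterexamples (restrictor pairs failing the scope): 0.

0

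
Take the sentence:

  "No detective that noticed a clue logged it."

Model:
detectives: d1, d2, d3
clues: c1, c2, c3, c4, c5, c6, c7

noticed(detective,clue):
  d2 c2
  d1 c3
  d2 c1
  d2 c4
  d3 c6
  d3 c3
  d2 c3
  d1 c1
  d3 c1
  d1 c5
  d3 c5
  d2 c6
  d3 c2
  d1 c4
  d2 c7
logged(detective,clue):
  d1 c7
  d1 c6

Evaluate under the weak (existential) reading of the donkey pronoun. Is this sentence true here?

True

"it" takes "a clue" as antecedent — a donkey pronoun bound across the clause boundary.
Truth condition: for no (d,c) with noticed(d,c) does logged(d,c) hold.
Restrictor pairs — does the scope hold? (d1,c1):fails  (d1,c3):fails  (d1,c4):fails  (d1,c5):fails  (d2,c1):fails  (d2,c2):fails  (d2,c3):fails  (d2,c4):fails  (d2,c6):fails  (d2,c7):fails  (d3,c1):fails  (d3,c2):fails  (d3,c3):fails  (d3,c5):fails  (d3,c6):fails
Scope holds for no restrictor pair, so the sentence is true.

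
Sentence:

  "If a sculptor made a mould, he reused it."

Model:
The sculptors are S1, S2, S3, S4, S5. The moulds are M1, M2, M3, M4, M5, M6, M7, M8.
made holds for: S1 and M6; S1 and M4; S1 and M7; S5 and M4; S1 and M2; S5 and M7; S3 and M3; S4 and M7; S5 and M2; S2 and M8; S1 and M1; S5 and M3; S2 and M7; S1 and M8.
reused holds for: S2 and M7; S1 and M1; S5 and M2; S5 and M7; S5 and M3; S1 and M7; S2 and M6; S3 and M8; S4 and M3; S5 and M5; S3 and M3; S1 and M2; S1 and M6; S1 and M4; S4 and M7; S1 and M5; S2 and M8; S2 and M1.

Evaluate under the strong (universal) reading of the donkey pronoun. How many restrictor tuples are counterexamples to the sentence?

2

"it" takes "a mould" as antecedent — a donkey pronoun bound across the clause boundary.
Strong reading: for every (s,m) with made(s,m), reused(s,m).
Restrictor pairs: (S1,M1) ✓  (S1,M2) ✓  (S1,M4) ✓  (S1,M6) ✓  (S1,M7) ✓  (S1,M8) ✗  (S2,M7) ✓  (S2,M8) ✓  (S3,M3) ✓  (S4,M7) ✓  (S5,M2) ✓  (S5,M3) ✓  (S5,M4) ✗  (S5,M7) ✓
Counterexamples (restrictor pairs failing the scope): 2.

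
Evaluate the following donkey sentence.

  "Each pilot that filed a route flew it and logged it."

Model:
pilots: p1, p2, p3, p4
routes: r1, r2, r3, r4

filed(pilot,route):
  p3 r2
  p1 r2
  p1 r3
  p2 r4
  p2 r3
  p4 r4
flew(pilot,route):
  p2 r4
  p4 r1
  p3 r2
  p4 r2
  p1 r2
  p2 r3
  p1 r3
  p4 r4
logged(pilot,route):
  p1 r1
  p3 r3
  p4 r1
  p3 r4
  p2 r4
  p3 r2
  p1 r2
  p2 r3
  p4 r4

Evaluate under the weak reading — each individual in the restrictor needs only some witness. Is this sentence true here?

"it" takes "a route" as antecedent — a donkey pronoun bound across the clause boundary.
Weak reading: every pilot p with some filed-route has at least one filed-route r such that flew(p,r) ∧ logged(p,r).
Per pilot: p1:✓  p2:✓  p3:✓  p4:✓
Every pilot in the restrictor has a witness.

True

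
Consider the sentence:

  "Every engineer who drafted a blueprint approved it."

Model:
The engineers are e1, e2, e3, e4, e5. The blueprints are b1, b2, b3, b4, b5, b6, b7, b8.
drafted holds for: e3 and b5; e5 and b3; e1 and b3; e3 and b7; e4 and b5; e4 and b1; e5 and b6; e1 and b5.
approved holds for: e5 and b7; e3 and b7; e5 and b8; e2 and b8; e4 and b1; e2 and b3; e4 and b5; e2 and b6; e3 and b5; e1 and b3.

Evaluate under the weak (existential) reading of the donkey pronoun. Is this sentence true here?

False

"it" takes "a blueprint" as antecedent — a donkey pronoun bound across the clause boundary.
Weak reading: every engineer e with some drafted-blueprint has at least one drafted-blueprint b such that approved(e,b).
Per engineer: e1:✓  e3:✓  e4:✓  e5:✗
e5 has no witness among its drafted-blueprints.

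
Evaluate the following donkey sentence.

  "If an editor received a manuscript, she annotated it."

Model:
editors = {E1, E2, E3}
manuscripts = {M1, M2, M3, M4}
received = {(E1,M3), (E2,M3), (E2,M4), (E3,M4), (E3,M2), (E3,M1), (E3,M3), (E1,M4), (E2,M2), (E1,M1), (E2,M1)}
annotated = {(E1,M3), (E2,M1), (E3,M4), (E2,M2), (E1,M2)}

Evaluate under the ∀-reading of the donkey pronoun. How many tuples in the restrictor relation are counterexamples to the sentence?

"it" takes "a manuscript" as antecedent — a donkey pronoun bound across the clause boundary.
Strong reading: for every (e,m) with received(e,m), annotated(e,m).
Restrictor pairs: (E1,M1) ✗  (E1,M3) ✓  (E1,M4) ✗  (E2,M1) ✓  (E2,M2) ✓  (E2,M3) ✗  (E2,M4) ✗  (E3,M1) ✗  (E3,M2) ✗  (E3,M3) ✗  (E3,M4) ✓
Counterexamples (restrictor pairs failing the scope): 7.

7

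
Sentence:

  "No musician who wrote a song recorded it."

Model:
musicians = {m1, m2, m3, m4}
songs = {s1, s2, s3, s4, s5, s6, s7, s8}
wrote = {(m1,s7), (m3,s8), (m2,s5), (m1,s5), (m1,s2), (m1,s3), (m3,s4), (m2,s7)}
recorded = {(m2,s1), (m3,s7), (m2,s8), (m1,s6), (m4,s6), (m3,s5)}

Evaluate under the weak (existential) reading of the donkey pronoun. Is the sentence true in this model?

True

"it" takes "a song" as antecedent — a donkey pronoun bound across the clause boundary.
Truth condition: for no (m,s) with wrote(m,s) does recorded(m,s) hold.
Restrictor pairs — does the scope hold? (m1,s2):fails  (m1,s3):fails  (m1,s5):fails  (m1,s7):fails  (m2,s5):fails  (m2,s7):fails  (m3,s4):fails  (m3,s8):fails
Scope holds for no restrictor pair, so the sentence is true.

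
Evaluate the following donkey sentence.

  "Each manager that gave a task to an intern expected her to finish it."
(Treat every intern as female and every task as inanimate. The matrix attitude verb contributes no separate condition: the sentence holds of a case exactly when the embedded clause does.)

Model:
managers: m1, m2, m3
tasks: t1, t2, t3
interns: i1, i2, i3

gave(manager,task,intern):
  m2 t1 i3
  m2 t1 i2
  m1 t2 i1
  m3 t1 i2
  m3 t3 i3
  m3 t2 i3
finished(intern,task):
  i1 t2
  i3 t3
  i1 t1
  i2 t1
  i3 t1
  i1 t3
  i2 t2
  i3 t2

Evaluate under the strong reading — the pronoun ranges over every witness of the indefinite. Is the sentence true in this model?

"her" takes "an intern" as antecedent and "it" takes "a task"; both are donkey pronouns co-varying with the restrictor.
Strong reading: for every (m,t,i) with gave(m,t,i), finished(i,t).
Restrictor triples: (m1,t2,i1)→finished(i1,t2) ✓  (m2,t1,i2)→finished(i2,t1) ✓  (m2,t1,i3)→finished(i3,t1) ✓  (m3,t1,i2)→finished(i2,t1) ✓  (m3,t2,i3)→finished(i3,t2) ✓  (m3,t3,i3)→finished(i3,t3) ✓
Every restrictor triple satisfies the scope.

True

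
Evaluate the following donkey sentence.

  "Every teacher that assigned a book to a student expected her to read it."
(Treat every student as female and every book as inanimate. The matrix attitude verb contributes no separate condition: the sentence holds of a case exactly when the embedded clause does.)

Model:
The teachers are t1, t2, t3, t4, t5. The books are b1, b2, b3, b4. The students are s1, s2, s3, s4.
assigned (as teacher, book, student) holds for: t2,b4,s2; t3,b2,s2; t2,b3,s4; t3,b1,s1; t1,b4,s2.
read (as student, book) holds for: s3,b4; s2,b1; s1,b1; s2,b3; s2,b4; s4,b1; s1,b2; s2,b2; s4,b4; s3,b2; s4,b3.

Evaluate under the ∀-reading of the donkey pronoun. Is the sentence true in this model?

True

"her" takes "a student" as antecedent and "it" takes "a book"; both are donkey pronouns co-varying with the restrictor.
Strong reading: for every (t,b,s) with assigned(t,b,s), read(s,b).
Restrictor triples: (t1,b4,s2)→read(s2,b4) ✓  (t2,b3,s4)→read(s4,b3) ✓  (t2,b4,s2)→read(s2,b4) ✓  (t3,b1,s1)→read(s1,b1) ✓  (t3,b2,s2)→read(s2,b2) ✓
Every restrictor triple satisfies the scope.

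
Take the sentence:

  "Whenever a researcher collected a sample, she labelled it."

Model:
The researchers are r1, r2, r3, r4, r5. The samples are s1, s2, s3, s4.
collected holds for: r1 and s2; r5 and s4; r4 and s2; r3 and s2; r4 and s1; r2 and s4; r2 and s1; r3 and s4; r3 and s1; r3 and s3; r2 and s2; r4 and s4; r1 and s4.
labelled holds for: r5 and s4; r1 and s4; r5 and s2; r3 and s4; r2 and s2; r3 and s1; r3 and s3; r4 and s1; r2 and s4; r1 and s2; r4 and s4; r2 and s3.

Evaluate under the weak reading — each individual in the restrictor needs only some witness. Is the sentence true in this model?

True

"it" takes "a sample" as antecedent — a donkey pronoun bound across the clause boundary.
Weak reading: every researcher r with some collected-sample has at least one collected-sample s such that labelled(r,s).
Per researcher: r1:✓  r2:✓  r3:✓  r4:✓  r5:✓
Every researcher in the restrictor has a witness.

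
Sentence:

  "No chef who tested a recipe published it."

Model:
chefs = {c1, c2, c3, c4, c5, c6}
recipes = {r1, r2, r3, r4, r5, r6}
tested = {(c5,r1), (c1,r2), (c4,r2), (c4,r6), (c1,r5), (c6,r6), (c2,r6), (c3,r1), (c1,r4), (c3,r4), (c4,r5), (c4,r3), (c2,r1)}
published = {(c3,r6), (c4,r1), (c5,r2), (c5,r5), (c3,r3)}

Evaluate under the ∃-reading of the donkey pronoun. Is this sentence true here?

True

"it" takes "a recipe" as antecedent — a donkey pronoun bound across the clause boundary.
Truth condition: for no (c,r) with tested(c,r) does published(c,r) hold.
Restrictor pairs — does the scope hold? (c1,r2):fails  (c1,r4):fails  (c1,r5):fails  (c2,r1):fails  (c2,r6):fails  (c3,r1):fails  (c3,r4):fails  (c4,r2):fails  (c4,r3):fails  (c4,r5):fails  (c4,r6):fails  (c5,r1):fails  (c6,r6):fails
Scope holds for no restrictor pair, so the sentence is true.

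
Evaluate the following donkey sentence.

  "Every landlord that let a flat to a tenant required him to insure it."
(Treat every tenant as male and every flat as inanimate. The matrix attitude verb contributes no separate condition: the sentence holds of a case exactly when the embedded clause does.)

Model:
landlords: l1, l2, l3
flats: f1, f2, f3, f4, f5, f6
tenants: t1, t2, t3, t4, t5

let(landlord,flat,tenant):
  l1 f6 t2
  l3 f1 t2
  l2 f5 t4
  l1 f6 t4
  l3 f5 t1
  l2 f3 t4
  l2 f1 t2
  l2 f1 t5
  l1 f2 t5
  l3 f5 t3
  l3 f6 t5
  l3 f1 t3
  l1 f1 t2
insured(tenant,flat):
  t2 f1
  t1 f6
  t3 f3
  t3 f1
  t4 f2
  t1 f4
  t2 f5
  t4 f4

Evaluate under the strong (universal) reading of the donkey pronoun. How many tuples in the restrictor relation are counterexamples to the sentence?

9

"him" takes "a tenant" as antecedent and "it" takes "a flat"; both are donkey pronouns co-varying with the restrictor.
Strong reading: for every (l,f,t) with let(l,f,t), insured(t,f).
Restrictor triples: (l1,f1,t2)→insured(t2,f1) ✓  (l1,f2,t5)→insured(t5,f2) ✗  (l1,f6,t2)→insured(t2,f6) ✗  (l1,f6,t4)→insured(t4,f6) ✗  (l2,f1,t2)→insured(t2,f1) ✓  (l2,f1,t5)→insured(t5,f1) ✗  (l2,f3,t4)→insured(t4,f3) ✗  (l2,f5,t4)→insured(t4,f5) ✗  (l3,f1,t2)→insured(t2,f1) ✓  (l3,f1,t3)→insured(t3,f1) ✓  (l3,f5,t1)→insured(t1,f5) ✗  (l3,f5,t3)→insured(t3,f5) ✗  (l3,f6,t5)→insured(t5,f6) ✗
Counterexamples (restrictor triples failing the scope): 9.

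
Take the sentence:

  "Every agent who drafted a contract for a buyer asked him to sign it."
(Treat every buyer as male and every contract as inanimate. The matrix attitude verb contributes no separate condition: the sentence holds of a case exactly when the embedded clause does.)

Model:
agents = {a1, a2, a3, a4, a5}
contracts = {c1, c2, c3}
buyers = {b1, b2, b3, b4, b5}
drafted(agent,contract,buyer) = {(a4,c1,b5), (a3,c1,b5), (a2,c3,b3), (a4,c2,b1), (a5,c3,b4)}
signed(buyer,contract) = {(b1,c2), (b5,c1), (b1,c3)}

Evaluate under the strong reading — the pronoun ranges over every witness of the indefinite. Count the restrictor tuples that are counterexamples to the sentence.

2

"him" takes "a buyer" as antecedent and "it" takes "a contract"; both are donkey pronouns co-varying with the restrictor.
Strong reading: for every (a,c,b) with drafted(a,c,b), signed(b,c).
Restrictor triples: (a2,c3,b3)→signed(b3,c3) ✗  (a3,c1,b5)→signed(b5,c1) ✓  (a4,c1,b5)→signed(b5,c1) ✓  (a4,c2,b1)→signed(b1,c2) ✓  (a5,c3,b4)→signed(b4,c3) ✗
Counterexamples (restrictor triples failing the scope): 2.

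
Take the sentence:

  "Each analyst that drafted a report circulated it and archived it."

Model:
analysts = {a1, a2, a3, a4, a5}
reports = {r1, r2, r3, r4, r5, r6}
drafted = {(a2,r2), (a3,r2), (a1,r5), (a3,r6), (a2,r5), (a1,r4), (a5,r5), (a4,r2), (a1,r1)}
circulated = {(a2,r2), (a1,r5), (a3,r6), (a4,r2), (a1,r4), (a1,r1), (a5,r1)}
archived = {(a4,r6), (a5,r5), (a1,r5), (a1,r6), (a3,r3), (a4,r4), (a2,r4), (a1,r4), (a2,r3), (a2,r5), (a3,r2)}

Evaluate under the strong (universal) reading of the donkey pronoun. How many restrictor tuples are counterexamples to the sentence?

7

"it" takes "a report" as antecedent — a donkey pronoun bound across the clause boundary.
Strong reading: for every (a,r) with drafted(a,r), circulated(a,r) ∧ archived(a,r).
Restrictor pairs: (a1,r1) ✗  (a1,r4) ✓  (a1,r5) ✓  (a2,r2) ✗  (a2,r5) ✗  (a3,r2) ✗  (a3,r6) ✗  (a4,r2) ✗  (a5,r5) ✗
Counterexamples (restrictor pairs failing the scope): 7.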